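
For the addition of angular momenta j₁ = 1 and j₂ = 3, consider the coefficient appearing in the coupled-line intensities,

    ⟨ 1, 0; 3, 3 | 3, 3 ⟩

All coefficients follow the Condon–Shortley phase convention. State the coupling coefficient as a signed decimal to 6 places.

j₁+j₂−J=1  J+j₁−j₂=1  J−j₁+j₂=5  j₁+j₂+J+1=8
(j₁±m₁, j₂±m₂, J±M) = (1,1,6,0,6,0)
P² = 10800
sum k=1..1:
  [1] −1/120 = -1/120
S = -1/120
C² = P²·S² = 3/4 ; C = -0.866025

-0.866025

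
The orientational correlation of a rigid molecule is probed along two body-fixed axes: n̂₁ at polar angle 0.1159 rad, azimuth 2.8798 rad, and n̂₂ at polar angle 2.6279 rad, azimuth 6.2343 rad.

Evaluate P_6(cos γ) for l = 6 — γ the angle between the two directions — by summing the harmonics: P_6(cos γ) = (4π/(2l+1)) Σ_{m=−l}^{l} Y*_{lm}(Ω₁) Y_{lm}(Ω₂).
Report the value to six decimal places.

Addition theorem: P_6(cos γ) = (4π/13) Σ_m Y*_{lm}(Ω₁) Y_{lm}(Ω₂), m = −6…6:
  m=-6: Y*=0.00000 - 0.00000j  Y=0.00651 + 0.00197j  product 0.00000 - 0.00000j
  m=-5: Y*=-0.00001 + 0.00003j  Y=-0.04052 - 0.01011j  product 0.00000 - 0.00000j
  m=-4: Y*=0.00031 - 0.00054j  Y=0.14986 + 0.02968j  product 0.00006 - 0.00007j
  m=-3: Y*=-0.00556 + 0.00556j  Y=-0.35587 - 0.05257j  product 0.00227 - 0.00169j
  m=-2: Y*=0.05795 - 0.03346j  Y=0.49573 + 0.04862j  product 0.03036 - 0.01377j
  m=-1: Y*=-0.34394 + 0.09216j  Y=-0.21682 - 0.01061j  product 0.07555 - 0.01633j
  m=+0: Y*=0.87855 + 0.00000j  Y=-0.36737 + 0.00000j  product -0.32275 + 0.00000j
  m=+1: Y*=0.34394 + 0.09216j  Y=0.21682 - 0.01061j  product 0.07555 + 0.01633j
  m=+2: Y*=0.05795 + 0.03346j  Y=0.49573 - 0.04862j  product 0.03036 + 0.01377j
  m=+3: Y*=0.00556 + 0.00556j  Y=0.35587 - 0.05257j  product 0.00227 + 0.00169j
  m=+4: Y*=0.00031 + 0.00054j  Y=0.14986 - 0.02968j  product 0.00006 + 0.00007j
  m=+5: Y*=0.00001 + 0.00003j  Y=0.04052 - 0.01011j  product 0.00000 + 0.00000j
  m=+6: Y*=0.00000 + 0.00000j  Y=0.00651 - 0.00197j  product 0.00000 + 0.00000j
Σ over m = -0.10627 + 0.00000j; ×(4π/13) → -0.10273 + 0.00000j. Real part: -0.102727

-0.102727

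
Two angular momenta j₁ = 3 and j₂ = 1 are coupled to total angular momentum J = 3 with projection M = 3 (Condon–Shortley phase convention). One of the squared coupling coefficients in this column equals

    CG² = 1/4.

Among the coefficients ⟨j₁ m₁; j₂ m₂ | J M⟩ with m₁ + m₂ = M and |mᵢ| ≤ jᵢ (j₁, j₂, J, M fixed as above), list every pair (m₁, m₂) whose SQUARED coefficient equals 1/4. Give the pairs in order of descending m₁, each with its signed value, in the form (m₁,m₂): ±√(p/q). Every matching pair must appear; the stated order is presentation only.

(2,1): −√(1/4)

Admissible pairs with m₁+m₂ = M = 3: (2,1), (3,0)
  (m₁,m₂)=(3,0): CG² = 3/4, CG = +√(3/4)
  (m₁,m₂)=(2,1): CG² = 1/4, CG = −√(1/4)   ← matches the target
Pairs with CG² = 1/4: (2,1): −√(1/4)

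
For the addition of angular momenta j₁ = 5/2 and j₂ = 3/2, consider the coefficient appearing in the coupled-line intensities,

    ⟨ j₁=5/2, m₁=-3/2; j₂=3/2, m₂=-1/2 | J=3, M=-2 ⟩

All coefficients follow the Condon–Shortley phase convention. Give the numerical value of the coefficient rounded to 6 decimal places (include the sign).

-0.288675  (= −√(1/12))

j₁+j₂−J=1  J+j₁−j₂=4  J−j₁+j₂=2  j₁+j₂+J+1=8
(j₁±m₁, j₂±m₂, J±M) = (1,4,1,2,1,5)
P² = 48
sum k=0..1:
  [0] +1/24 = 1/24
  [1] −1/12 = -1/12
S = -1/24
C² = P²·S² = 1/12 ; C = -0.288675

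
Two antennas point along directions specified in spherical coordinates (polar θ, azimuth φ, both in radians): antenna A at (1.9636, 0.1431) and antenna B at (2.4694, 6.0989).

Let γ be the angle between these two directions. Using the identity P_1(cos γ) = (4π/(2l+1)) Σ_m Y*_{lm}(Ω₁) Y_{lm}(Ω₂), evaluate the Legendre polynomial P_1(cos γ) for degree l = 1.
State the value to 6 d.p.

Expand P_1 via completeness: Σ_{m} conj(Y_{1,m}) at Ω₁ times Y_{1,m} at Ω₂ —
  m=-1: Y*=0.31592 + 0.04552j  Y=0.21150 + 0.03942j  product 0.06502 + 0.02208j
  m=+0: Y*=-0.18703 + 0.00000j  Y=-0.38231 + 0.00000j  product 0.07150 + 0.00000j
  m=+1: Y*=-0.31592 + 0.04552j  Y=-0.21150 + 0.03942j  product 0.06502 - 0.02208j
Σ over m = 0.20155 + 0.00000j; ×(4π/3) → 0.84423 + 0.00000j. Real part: 0.844232

0.844232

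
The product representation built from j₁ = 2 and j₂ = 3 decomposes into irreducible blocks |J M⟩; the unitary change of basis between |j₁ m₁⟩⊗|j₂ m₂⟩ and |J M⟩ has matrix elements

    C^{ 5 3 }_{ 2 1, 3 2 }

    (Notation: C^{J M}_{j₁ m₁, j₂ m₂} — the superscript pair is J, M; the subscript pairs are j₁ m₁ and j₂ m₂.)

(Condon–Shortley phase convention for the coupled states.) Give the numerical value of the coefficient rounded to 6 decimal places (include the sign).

triangle: 0!×4!×6!/11! = 17280/39916800
(j±m)!: 3!×1!×5!×1!×8!×2! = 58060800
prefactor² = (2J+1)×Δ×N² = 276480
  k=0: +1/(0!×0!×1!×5!×3!×1!) = 1/720
Σ = 1/720  ⇒  CG² = 276480×(1/720)² = 8/15
CG = +√(8/15) = +0.730297

+√(8/15) ≈ +0.730297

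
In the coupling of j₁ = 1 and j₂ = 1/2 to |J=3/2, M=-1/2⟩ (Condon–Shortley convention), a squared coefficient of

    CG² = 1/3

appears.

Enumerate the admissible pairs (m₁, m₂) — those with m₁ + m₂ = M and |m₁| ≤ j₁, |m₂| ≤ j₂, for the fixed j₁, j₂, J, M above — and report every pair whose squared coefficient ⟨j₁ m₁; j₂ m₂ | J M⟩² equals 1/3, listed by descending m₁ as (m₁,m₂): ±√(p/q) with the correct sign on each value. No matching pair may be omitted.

Admissible pairs with m₁+m₂ = M = -1/2: (-1,1/2), (0,-1/2)
  (m₁,m₂)=(0,-1/2): CG² = 2/3, CG = +√(2/3)
  (m₁,m₂)=(-1,1/2): CG² = 1/3, CG = +√(1/3)   ← matches the target
Pairs with CG² = 1/3: (-1,1/2): +√(1/3)

(-1,1/2): +√(1/3)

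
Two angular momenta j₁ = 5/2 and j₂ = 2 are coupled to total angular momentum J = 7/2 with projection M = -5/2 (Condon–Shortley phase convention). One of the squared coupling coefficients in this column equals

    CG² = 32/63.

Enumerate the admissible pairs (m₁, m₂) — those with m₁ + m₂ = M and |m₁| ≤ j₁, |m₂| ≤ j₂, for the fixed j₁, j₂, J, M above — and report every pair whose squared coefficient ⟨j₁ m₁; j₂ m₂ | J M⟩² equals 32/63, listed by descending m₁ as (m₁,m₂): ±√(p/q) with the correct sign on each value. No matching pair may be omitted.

Admissible pairs with m₁+m₂ = M = -5/2: (-5/2,0), (-3/2,-1), (-1/2,-2)
  (m₁,m₂)=(-1/2,-2): CG² = 32/63, CG = +√(32/63)   ← matches the target
  (m₁,m₂)=(-3/2,-1): CG² = 1/63, CG = −√(1/63)
  (m₁,m₂)=(-5/2,0): CG² = 10/21, CG = −√(10/21)
Pairs with CG² = 32/63: (-1/2,-2): +√(32/63)

(-1/2,-2): +√(32/63)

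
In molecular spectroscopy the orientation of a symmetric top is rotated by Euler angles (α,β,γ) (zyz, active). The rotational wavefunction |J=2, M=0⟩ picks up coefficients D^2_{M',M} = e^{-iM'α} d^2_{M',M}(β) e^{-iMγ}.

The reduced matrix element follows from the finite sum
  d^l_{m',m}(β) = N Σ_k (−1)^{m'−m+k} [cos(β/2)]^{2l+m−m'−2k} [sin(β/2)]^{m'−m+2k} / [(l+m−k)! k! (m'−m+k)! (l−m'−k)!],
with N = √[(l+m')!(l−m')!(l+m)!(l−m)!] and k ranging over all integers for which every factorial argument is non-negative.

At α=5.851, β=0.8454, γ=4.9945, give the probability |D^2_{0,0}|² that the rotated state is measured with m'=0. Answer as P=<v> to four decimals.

P=0.0257

D^2_{0,0}(5.8510,0.8454,4.9945) = e^{-i·0·5.8510}·d^2_{0,0}(0.8454)·e^{-i·0·4.9945}. Compute d first:
c=cos(0.845400/2)=0.911985, s=sin(0.845400/2)=0.410224; N=√[2·2·2·2]=4.000000
k∈{0,1,2} keeps every argument non-negative
  k=0: (−1)^0·4.0000/(4)·0.9120^4·0.4102^0 = +0.691752
  k=1: (−1)^1·4.0000/(1)·0.9120^2·0.4102^2 = -0.559858
  k=2: (−1)^2·4.0000/(4)·0.9120^0·0.4102^4 = +0.028319
d^2_{0,0}(0.8454) = +0.691752 -0.559858 +0.028319 = +0.160213
|D^2_{0,0}|² = |d^2_{0,0}(β)|² = (+0.160213)² = 0.025668 (the z-rotation phases have unit modulus)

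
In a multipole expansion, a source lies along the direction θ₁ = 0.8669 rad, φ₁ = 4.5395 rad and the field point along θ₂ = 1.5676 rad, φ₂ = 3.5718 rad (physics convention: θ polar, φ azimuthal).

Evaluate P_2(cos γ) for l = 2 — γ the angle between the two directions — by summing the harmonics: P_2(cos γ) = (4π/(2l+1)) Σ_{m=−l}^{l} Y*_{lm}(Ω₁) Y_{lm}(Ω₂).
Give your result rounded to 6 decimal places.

-0.216874

Addition theorem: P_2(cos γ) = (4π/5) Σ_m Y*_{lm}(Ω₁) Y_{lm}(Ω₂), m = −2…2:
  [-2]  conj(Y_{2,-2})(Ω₁) = (-0.211193, 0.076083) ; Y_{2,-2}(Ω₂) = (0.251896, -0.292837) ; Δ = (-0.030919, 0.081010)
  [-1]  conj(Y_{2,-1})(Ω₁) = (-0.065570, -0.375472) ; Y_{2,-1}(Ω₂) = (-0.002244, 0.001030) ; Δ = (0.000534, 0.000775)
  [+0]  conj(Y_{2,0})(Ω₁) = (0.080922, -0.000000) ; Y_{2,0}(Ω₂) = (-0.315382, 0.000000) ; Δ = (-0.025521, 0.000000)
  [+1]  conj(Y_{2,1})(Ω₁) = (0.065570, -0.375472) ; Y_{2,1}(Ω₂) = (0.002244, 0.001030) ; Δ = (0.000534, -0.000775)
  [+2]  conj(Y_{2,2})(Ω₁) = (-0.211193, -0.076083) ; Y_{2,2}(Ω₂) = (0.251896, 0.292837) ; Δ = (-0.030919, -0.081010)
Total Σ_m = (-0.086291, 0.000000). Multiply by 2.513274: (-0.216874, 0.000000). P_2(cos γ) = -0.216874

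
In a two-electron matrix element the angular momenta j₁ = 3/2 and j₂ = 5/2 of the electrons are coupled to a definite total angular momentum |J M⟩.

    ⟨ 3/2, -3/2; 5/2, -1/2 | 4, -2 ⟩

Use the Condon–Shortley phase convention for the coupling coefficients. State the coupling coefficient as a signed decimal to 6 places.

+0.597614

triangle: 0!×3!×5!/9! = 720/362880
(j±m)!: 0!×3!×2!×3!×2!×6! = 103680
prefactor² = (2J+1)×Δ×N² = 12960/7
  k=0: +1/(0!×0!×3!×2!×0!×3!) = 1/72
Σ = 1/72  ⇒  CG² = 12960/7×(1/72)² = 5/14
CG = +√(5/14) = +0.597614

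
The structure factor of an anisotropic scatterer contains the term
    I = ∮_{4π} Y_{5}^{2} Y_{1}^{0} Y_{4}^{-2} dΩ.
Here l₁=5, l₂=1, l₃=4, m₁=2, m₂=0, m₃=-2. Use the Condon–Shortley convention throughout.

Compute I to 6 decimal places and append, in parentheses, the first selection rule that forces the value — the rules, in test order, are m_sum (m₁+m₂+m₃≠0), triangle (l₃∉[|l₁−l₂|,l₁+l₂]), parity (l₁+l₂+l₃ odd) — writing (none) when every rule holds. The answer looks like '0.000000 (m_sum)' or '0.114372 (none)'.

0.225034 (none)

Rules hold: Σm=0, L=10 even, 4≤4≤6.
N = 11·3·9 = 297
Δ = 2!·8!·0!/11! = 1/495
Racah Σ t=1..1: t=1:−1/576 = -1/576
⇒ 3j(5 1 4; 0 0 0)² = 5/99, sgn -1
Racah Σ t=1..1: t=1:−1/1440 = -1/1440
⇒ 3j(5 1 4; 2 0 -2)² = 7/165, sgn -1
4πI² = N·(3j₀)²·(3jₘ)² = 7/11
I = +1·√(0.636364/4π) = 0.22503380
No selection rule forces the value: the integral is nonzero (none).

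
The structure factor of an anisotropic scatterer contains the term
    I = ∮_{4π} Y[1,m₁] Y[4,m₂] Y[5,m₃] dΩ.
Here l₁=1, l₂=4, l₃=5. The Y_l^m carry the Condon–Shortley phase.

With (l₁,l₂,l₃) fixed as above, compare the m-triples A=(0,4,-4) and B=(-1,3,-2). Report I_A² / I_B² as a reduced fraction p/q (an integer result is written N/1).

l's match ⇒ only the (l;m) 3-j factors differ between A and B.
A: triangle coeff Δ(1,4,5) = 1/495; Σ_t [0,0]: t=0:+1/40320 = 1/40320; (3j)²=1/55 [(1 4 5; 0 4 -4)], sign=-1
B: triangle coeff Δ(1,4,5) = 1/495; Σ_t [0,0]: t=0:+1/10080 = 1/10080; (3j)²=1/165 [(1 4 5; -1 3 -2)], sign=-1
I_A²/I_B² = (1/55)/(1/165) = 3/1

3/1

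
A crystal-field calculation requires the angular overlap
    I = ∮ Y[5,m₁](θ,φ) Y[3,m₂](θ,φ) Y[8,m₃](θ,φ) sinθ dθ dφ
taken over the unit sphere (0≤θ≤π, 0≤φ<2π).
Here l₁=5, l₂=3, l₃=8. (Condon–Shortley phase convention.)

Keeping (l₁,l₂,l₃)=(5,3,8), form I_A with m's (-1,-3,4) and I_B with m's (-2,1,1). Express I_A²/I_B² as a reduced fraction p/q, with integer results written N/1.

Shared (l₁,l₂,l₃)=(5,3,8): N and (l;000)² cancel in I_A²/I_B².
A: Δ = 0!·10!·6!/17! = 1/136136; Racah Σ t=0..0: t=0:+1/12441600 = 1/12441600; ⇒ 3j(5 3 8; -1 -3 4)² = 3/442, sgn +1
B: Δ = 0!·10!·6!/17! = 1/136136; Racah Σ t=0..0: t=0:+1/1451520 = 1/1451520; ⇒ 3j(5 3 8; -2 1 1)² = 45/4862, sgn -1
I_A²/I_B² = (3/442)/(45/4862) = 11/15

11/15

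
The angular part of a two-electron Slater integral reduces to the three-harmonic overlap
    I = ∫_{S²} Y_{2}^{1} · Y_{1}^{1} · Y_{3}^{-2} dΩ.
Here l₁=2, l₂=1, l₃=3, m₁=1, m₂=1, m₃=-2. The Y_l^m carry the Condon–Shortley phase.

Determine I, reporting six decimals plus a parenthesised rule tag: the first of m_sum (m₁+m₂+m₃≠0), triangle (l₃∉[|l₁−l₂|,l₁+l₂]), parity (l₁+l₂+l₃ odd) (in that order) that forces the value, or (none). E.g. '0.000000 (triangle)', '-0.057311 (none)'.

0.261169 (none)

Rules hold: Σm=0, L=6 even, 1≤3≤3.
N = 5·3·7 = 105
Δ = 0!·4!·2!/7! = 1/105
Racah Σ t=0..0: t=0:+1/4 = 1/4
⇒ 3j(2 1 3; 0 0 0)² = 3/35, sgn -1
Racah Σ t=0..0: t=0:+1/12 = 1/12
⇒ 3j(2 1 3; 1 1 -2)² = 2/21, sgn -1
4πI² = N·(3j₀)²·(3jₘ)² = 6/7
I = +1·√(0.857143/4π) = 0.26116903
No selection rule forces the value: the integral is nonzero (none).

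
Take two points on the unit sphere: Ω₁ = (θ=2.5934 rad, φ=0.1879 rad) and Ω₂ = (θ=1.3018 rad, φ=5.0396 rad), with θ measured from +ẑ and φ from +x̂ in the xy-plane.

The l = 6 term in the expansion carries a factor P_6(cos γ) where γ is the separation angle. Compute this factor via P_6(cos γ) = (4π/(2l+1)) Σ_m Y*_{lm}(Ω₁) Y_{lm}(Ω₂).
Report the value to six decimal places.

-0.162386

Addition theorem: P_6(cos γ) = (4π/13) Σ_m Y*_{lm}(Ω₁) Y_{lm}(Ω₂), m = −6…6:
  m=-6: Y*=(0.004152, 0.008742)  Y=(0.148316, 0.358298)  product (-0.002516, 0.002784)
  m=-5: Y*=(-0.032403, -0.044321)  Y=(0.369535, -0.024150)  product (-0.013044, -0.015596)
  m=-4: Y*=(0.134830, 0.126011)  Y=(-0.017801, 0.066395)  product (-0.010767, 0.006709)
  m=-3: Y*=(-0.333396, -0.210745)  Y=(0.286672, 0.191596)  product (-0.055198, -0.124292)
  m=-2: Y*=(0.444143, 0.175237)  Y=(0.025630, -0.019664)  product (0.014829, -0.004242)
  m=-1: Y*=(-0.118238, -0.022482)  Y=(0.103324, 0.304421)  product (-0.005373, -0.038317)
  m=+0: Y*=(-0.405128, -0.000000)  Y=(0.058876, 0.000000)  product (-0.023852, -0.000000)
  m=+1: Y*=(0.118238, -0.022482)  Y=(-0.103324, 0.304421)  product (-0.005373, 0.038317)
  m=+2: Y*=(0.444143, -0.175237)  Y=(0.025630, 0.019664)  product (0.014829, 0.004242)
  m=+3: Y*=(0.333396, -0.210745)  Y=(-0.286672, 0.191596)  product (-0.055198, 0.124292)
  m=+4: Y*=(0.134830, -0.126011)  Y=(-0.017801, -0.066395)  product (-0.010767, -0.006709)
  m=+5: Y*=(0.032403, -0.044321)  Y=(-0.369535, -0.024150)  product (-0.013044, 0.015596)
  m=+6: Y*=(0.004152, -0.008742)  Y=(0.148316, -0.358298)  product (-0.002516, -0.002784)
Σ over m = (-0.167990, -0.000000); ×(4π/13) → (-0.162386, -0.000000). Real part: -0.162386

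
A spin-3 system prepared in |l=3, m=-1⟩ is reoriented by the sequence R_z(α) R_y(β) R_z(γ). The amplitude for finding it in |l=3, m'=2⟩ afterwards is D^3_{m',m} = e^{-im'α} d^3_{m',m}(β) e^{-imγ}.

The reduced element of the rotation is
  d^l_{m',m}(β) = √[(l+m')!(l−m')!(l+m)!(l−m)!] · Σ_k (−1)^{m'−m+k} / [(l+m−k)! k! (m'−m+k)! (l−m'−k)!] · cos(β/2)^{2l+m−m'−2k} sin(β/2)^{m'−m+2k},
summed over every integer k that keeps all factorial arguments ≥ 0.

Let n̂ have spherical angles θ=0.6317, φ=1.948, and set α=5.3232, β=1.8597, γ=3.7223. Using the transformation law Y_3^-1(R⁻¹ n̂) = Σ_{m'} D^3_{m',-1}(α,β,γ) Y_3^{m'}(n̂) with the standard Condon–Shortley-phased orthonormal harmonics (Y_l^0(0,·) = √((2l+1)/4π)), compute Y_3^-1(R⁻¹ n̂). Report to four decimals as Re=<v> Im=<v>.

Need the full column D^3_{m',-1} for m'=−3..3 at α=5.3232, β=1.8597, γ=3.7223.
cos(β/2)=0.597954, sin(β/2)=0.801530
d^3_{-3,-1}: single k=2 term ⇒ +0.318095;  D = +0.211761+0.237364i
d^3_{-2,-1}: k∈[1..2] ⇒ +0.193758 -0.696295 = -0.502537;  D = +0.115317-0.489128i
d^3_{-1,-1}: k∈[0..2] ⇒ +0.045710 -0.657055 +0.885456 = +0.274110;  D = -0.254630+0.101489i
d^3_{0,-1}: k∈[0..2] ⇒ -0.212251 +1.144130 -0.685264 = +0.246615;  D = -0.206188-0.135297i
d^3_{1,-1}: k∈[0..2] ⇒ +0.492791 -1.180608 +0.265167 = -0.422649;  D = +0.012721+0.422458i
d^3_{2,-1}: k∈[0..1] ⇒ -0.696295 +0.625558 = -0.070738;  D = -0.056700+0.042296i
d^3_{3,-1}: single k=0 term ⇒ +0.571559;  D = +0.542711+0.179289i
Y_3^{m'}(θ=0.6317,φ=1.948) and Σ D·Y over m':
  (+0.2118+0.2374i)·(+0.0778+0.0365i)  (+0.1153-0.4891i)·(-0.2096+0.1970i)  (-0.2546+0.1015i)·(-0.1586-0.4004i)  (-0.2062-0.1353i)·(+0.0772+0.0000i)  (+0.0127+0.4225i)·(+0.1586-0.4004i)  (-0.0567+0.0423i)·(-0.2096-0.1970i)  (+0.5427+0.1793i)·(-0.0778+0.0365i)
Y_3^-1(R⁻¹ n̂) = +0.287678+0.296912i

Re=0.2877 Im=0.2969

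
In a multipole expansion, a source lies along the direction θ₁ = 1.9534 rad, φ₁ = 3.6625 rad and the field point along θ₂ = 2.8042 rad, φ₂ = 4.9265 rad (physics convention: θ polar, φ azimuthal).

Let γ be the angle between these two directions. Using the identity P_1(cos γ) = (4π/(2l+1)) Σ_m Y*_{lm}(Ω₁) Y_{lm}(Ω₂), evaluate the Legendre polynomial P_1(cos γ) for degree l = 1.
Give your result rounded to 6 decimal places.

Term-by-term m-sum for l=1 (normalisation 4π/3 = 4.188790):
  m=-1: (-0.27800 - 0.15951j) × (0.02430 + 0.11176j) = 0.01107 - 0.03494j  (running Σ = 0.01107 - 0.03494j)
  m=0: (-0.18241 + 0.00000j) × (-0.46106 + 0.00000j) = 0.08410 + 0.00000j  (running Σ = 0.09517 - 0.03494j)
  m=1: (0.27800 - 0.15951j) × (-0.02430 + 0.11176j) = 0.01107 + 0.03494j  (running Σ = 0.10624 + 0.00000j)
Accumulated sum 0.10624 + 0.00000j; after 4π/(2l+1) scaling, 0.44503 + 0.00000j ⇒ P_1 = 0.445033

0.445033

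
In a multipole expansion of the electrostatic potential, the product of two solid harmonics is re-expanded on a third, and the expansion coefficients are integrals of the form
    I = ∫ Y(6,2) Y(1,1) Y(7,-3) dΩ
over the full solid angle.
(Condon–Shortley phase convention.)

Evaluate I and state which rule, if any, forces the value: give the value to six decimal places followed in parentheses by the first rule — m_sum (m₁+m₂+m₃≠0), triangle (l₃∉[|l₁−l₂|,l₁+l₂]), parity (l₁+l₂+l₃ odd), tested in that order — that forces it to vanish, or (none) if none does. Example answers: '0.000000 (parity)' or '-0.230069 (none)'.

-0.234717 (none)

Rules hold: Σm=0, L=14 even, 5≤7≤7.
N = 13·3·15 = 585
Δ = 0!·12!·2!/15! = 1/1365
Racah Σ t=0..0: t=0:+1/518400 = 1/518400
⇒ 3j(6 1 7; 0 0 0)² = 7/195, sgn -1
Racah Σ t=0..0: t=0:+1/1935360 = 1/1935360
⇒ 3j(6 1 7; 2 1 -3)² = 3/91, sgn +1
4πI² = N·(3j₀)²·(3jₘ)² = 9/13
I = -1·√(0.692308/4π) = -0.23471705
No selection rule forces the value: the integral is nonzero (none).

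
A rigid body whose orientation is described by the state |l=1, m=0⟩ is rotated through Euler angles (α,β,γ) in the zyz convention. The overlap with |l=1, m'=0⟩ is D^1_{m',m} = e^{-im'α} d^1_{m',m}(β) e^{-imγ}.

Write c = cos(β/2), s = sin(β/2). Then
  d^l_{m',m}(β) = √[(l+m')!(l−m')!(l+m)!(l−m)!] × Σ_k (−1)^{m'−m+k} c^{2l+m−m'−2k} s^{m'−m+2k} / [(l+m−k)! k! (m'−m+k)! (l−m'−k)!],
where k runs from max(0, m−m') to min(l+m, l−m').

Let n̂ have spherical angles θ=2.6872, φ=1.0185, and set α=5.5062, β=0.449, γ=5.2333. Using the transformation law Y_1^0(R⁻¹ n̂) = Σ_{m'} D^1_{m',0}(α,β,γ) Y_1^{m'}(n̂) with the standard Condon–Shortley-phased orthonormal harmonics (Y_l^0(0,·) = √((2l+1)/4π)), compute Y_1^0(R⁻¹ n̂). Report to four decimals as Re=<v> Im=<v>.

Need the full column D^1_{m',0} for m'=−1..1 at α=5.5062, β=0.4490, γ=5.2333.
cos(β/2)=0.974906, sin(β/2)=0.222619
d^1_{-1,0}: single k=1 term ⇒ +0.306930;  D = +0.218851-0.215199i
d^1_{0,0}: k∈[0..1] ⇒ +0.950441 -0.049559 = +0.900882;  D = +0.900882+0.000000i
d^1_{1,0}: single k=0 term ⇒ -0.306930;  D = -0.218851-0.215199i
Y_1^{m'}(θ=2.6872,φ=1.0185) and Σ D·Y over m':
  (+0.2189-0.2152i)·(+0.0796-0.1291i)  (+0.9009+0.0000i)·(-0.4390+0.0000i)  (-0.2189-0.2152i)·(-0.0796-0.1291i)
Y_1^0(R⁻¹ n̂) = -0.416248+0.000000i

Re=-0.4162 Im=0.0000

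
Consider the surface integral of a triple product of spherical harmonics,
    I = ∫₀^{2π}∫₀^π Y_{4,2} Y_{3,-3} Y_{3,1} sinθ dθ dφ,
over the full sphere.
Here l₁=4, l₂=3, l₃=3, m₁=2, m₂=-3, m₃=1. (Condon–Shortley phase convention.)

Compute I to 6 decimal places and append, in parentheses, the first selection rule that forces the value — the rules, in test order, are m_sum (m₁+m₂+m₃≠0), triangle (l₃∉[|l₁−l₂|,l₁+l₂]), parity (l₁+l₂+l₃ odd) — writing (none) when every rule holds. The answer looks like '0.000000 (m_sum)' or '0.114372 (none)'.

Rules hold: Σm=0, L=10 even, 1≤3≤7.
N = 9·7·7 = 441
Δ = 4!·4!·2!/11! = 1/34650
Racah Σ t=1..3: t=1:−1/72 t=2:+1/16 t=3:−1/72 = 5/144
⇒ 3j(4 3 3; 0 0 0)² = 2/77, sgn -1
Racah Σ t=0..0: t=0:+1/192 = 1/192
⇒ 3j(4 3 3; 2 -3 1)² = 3/77, sgn +1
4πI² = N·(3j₀)²·(3jₘ)² = 54/121
I = -1·√(0.446281/4π) = -0.18845135
No selection rule forces the value: the integral is nonzero (none).

-0.188451 (none)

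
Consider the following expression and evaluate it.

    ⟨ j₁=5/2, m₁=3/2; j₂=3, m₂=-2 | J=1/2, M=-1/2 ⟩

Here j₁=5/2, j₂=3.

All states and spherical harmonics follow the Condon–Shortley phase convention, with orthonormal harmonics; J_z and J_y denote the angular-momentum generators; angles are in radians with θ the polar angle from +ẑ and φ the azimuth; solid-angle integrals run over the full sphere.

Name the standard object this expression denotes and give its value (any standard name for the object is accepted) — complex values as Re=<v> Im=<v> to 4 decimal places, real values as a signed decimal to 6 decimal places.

Clebsch–Gordan coefficient, −√(5/21) ≈ -0.487950

This is a Clebsch–Gordan (vector-coupling) coefficient.
j₁+j₂−J=5  J+j₁−j₂=0  J−j₁+j₂=1  j₁+j₂+J+1=7
(j₁±m₁, j₂±m₂, J±M) = (4,1,1,5,0,1)
P² = 960/7
sum k=1..1:
  [1] −1/24 = -1/24
S = -1/24
C² = P²·S² = 5/21 ; C = -0.487950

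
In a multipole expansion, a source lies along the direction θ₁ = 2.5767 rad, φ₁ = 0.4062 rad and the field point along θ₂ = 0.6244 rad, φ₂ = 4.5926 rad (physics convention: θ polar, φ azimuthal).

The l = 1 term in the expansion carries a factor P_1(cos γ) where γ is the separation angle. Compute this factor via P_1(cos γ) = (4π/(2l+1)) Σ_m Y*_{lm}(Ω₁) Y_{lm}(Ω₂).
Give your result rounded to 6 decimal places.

Addition theorem: P_1(cos γ) = (4π/3) Σ_m Y*_{lm}(Ω₁) Y_{lm}(Ω₂), m = −1…1:
  m=-1: (0.169902, 0.073078) × (-0.024137, 0.200532) = (-0.018756, 0.032307)  (running Σ = (-0.018756, 0.032307))
  m=0: (-0.412696, -0.000000) × (0.396410, 0.000000) = (-0.163597, -0.000000)  (running Σ = (-0.182352, 0.032307))
  m=1: (-0.169902, 0.073078) × (0.024137, 0.200532) = (-0.018756, -0.032307)  (running Σ = (-0.201108, 0.000000))
Accumulated sum (-0.201108, 0.000000); after 4π/(2l+1) scaling, (-0.842399, 0.000000) ⇒ P_1 = -0.842399

-0.842399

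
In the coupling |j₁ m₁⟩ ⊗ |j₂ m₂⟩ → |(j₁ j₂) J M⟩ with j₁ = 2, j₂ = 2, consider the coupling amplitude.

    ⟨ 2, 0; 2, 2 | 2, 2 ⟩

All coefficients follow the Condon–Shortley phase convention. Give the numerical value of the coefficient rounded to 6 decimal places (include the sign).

+0.534522  (= +√(2/7))

√[5·2!2!2!/7! · 2!2!4!0!4!0!] = √(128/7)
  +(−1)^2/∏(2,0,0,2,2,0)! = 1/8  (running 1/8)
⟨..|..⟩ = √(128/7)·(1/8) = +0.534522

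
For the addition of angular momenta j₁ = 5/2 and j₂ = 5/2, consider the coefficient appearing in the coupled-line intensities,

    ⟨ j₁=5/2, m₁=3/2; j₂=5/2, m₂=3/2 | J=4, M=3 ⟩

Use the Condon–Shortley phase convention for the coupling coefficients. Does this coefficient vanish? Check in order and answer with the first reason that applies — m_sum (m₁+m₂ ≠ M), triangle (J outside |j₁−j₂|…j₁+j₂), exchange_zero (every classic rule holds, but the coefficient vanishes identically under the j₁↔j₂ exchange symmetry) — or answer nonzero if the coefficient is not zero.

exchange_zero

m-sum: m₁+m₂ = 3/2+3/2 = 3, M = 3  ✓
triangle: |j₁−j₂| = 0 ≤ J = 4 ≤ j₁+j₂ = 5  ✓
exchange: j₁=j₂ and m₁=m₂, and (−1)^(j₁+j₂−J) = (−1)^1 = −1 forces ⟨j₁m₁;j₂m₂|JM⟩ = −⟨j₂m₂;j₁m₁|JM⟩ = −⟨j₁m₁;j₂m₂|JM⟩ ⇒ the coefficient vanishes identically
Racah sum check: Σ_k collapses to 0 ⇒ CG = 0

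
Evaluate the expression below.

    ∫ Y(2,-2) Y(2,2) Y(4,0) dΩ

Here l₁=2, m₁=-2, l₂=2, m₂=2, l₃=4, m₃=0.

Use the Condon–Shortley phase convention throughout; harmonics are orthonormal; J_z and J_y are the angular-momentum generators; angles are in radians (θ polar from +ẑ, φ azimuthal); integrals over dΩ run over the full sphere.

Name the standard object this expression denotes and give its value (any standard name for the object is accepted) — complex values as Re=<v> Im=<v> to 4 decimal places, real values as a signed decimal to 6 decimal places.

Gaunt coefficient, +0.040299

This is a Gaunt coefficient — the integral of a triple product of spherical harmonics over the sphere.
Checks pass: Σm=0; 8 even; l₃=4∈[0,4].
(2·2+1)(2·2+1)(2·4+1) = 225
Δ: 0! 4! 4! / 9! → 1/630
sum: t=0:+1/16 = 1/16
3j²(2 2 4; 0 0 0) = Δ·Π!·Σ² = 2/35  (sign +1)
sum: t=0:+1/576 = 1/576
3j²(2 2 4; -2 2 0) = Δ·Π!·Σ² = 1/630  (sign +1)
combine: 4πI² = 225·2/35·1/630 = 1/49
take √, sign +1: I = 0.04029926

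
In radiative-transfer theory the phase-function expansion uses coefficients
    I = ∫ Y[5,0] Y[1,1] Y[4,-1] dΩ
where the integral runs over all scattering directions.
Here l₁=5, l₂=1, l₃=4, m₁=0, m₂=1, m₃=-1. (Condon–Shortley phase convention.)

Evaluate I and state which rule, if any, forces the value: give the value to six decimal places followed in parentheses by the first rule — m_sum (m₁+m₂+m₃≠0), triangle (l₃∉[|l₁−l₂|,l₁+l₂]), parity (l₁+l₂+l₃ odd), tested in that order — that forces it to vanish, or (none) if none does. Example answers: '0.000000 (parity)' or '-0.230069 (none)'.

0.155288 (none)

m-sum 0 ✓  L=10 even ✓  4≤4≤6 ✓
Π(2lᵢ+1) = 11×3×9 = 297
triangle coeff Δ(5,1,4) = 1/495
Σ_t [1,1]: t=1:−1/576 = -1/576
(3j)²=5/99 [(5 1 4; 0 0 0)], sign=-1
Σ_t [2,2]: t=2:+1/1440 = 1/1440
(3j)²=2/99 [(5 1 4; 0 1 -1)], sign=-1
⇒ 4πI² = 10/33
I = (+1)√(10/33/(4π)) = 0.15528807
No selection rule forces the value: the integral is nonzero (none).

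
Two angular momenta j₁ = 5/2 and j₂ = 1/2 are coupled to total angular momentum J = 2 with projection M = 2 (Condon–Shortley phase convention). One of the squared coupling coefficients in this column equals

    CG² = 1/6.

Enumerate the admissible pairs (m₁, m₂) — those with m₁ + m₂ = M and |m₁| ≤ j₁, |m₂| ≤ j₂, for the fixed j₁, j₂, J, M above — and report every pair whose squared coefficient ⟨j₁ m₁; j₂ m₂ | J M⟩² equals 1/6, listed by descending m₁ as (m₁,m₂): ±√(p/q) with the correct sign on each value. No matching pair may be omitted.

Admissible pairs with m₁+m₂ = M = 2: (3/2,1/2), (5/2,-1/2)
  (m₁,m₂)=(5/2,-1/2): CG² = 5/6, CG = +√(5/6)
  (m₁,m₂)=(3/2,1/2): CG² = 1/6, CG = −√(1/6)   ← matches the target
Pairs with CG² = 1/6: (3/2,1/2): −√(1/6)

(3/2,1/2): −√(1/6)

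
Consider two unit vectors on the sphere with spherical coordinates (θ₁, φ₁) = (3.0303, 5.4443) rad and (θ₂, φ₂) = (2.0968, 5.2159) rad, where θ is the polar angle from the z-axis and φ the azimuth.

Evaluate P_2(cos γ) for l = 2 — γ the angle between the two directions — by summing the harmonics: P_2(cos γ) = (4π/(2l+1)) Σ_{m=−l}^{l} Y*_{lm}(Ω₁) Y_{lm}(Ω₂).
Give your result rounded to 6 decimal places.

0.026638

Addition theorem: P_2(cos γ) = (4π/5) Σ_m Y*_{lm}(Ω₁) Y_{lm}(Ω₂), m = −2…2:
  m=-2: Y*=-0.00051 - 0.00474j  Y=-0.15438 + 0.24419j  product 0.00124 + 0.00061j
  m=-1: Y*=-0.05699 + 0.06343j  Y=-0.16186 - 0.29382j  product 0.02786 + 0.00648j
  m=+0: Y*=0.61911 + 0.00000j  Y=-0.07687 + 0.00000j  product -0.04759 + 0.00000j
  m=+1: Y*=0.05699 + 0.06343j  Y=0.16186 - 0.29382j  product 0.02786 - 0.00648j
  m=+2: Y*=-0.00051 + 0.00474j  Y=-0.15438 - 0.24419j  product 0.00124 - 0.00061j
Total Σ_m = 0.01060 + 0.00000j. Multiply by 2.513274: 0.02664 + 0.00000j. P_2(cos γ) = 0.026638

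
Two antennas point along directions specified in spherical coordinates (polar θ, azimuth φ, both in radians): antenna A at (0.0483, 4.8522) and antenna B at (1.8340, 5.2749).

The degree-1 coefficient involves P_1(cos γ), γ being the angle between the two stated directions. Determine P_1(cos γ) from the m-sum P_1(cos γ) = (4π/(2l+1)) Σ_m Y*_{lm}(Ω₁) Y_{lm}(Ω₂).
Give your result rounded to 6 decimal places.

Addition theorem: P_1(cos γ) = (4π/3) Σ_m Y*_{lm}(Ω₁) Y_{lm}(Ω₂), m = −1…1:
  term(m=-1) = +0.005075-0.002283i   from Y*(Ω₁)=+0.002325-0.016518i, Y(Ω₂)=+0.177911+0.282195i
  term(m=+0) = -0.062040+0.000000i   from Y*(Ω₁)=+0.488033-0.000000i, Y(Ω₂)=-0.127122+0.000000i
  term(m=+1) = +0.005075+0.002283i   from Y*(Ω₁)=-0.002325-0.016518i, Y(Ω₂)=-0.177911+0.282195i
Σ over m = -0.051890+0.000000i; ×(4π/3) → -0.217356+0.000000i. Real part: -0.217356

-0.217356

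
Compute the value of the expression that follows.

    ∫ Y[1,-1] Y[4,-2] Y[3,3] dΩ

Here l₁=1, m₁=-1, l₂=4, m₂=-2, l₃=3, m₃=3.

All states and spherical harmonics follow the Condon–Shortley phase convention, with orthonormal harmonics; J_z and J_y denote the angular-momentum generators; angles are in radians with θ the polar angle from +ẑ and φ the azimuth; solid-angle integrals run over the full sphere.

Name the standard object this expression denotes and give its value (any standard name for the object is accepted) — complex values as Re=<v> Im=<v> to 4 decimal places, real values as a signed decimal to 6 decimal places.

This is a Gaunt coefficient — the integral of a triple product of spherical harmonics over the sphere.
Rules hold: Σm=0, L=8 even, 3≤3≤5.
N = 3·9·7 = 189
Δ = 2!·0!·6!/9! = 1/252
Racah Σ t=1..1: t=1:−1/36 = -1/36
⇒ 3j(1 4 3; 0 0 0)² = 4/63, sgn +1
Racah Σ t=2..2: t=2:+1/1440 = 1/1440
⇒ 3j(1 4 3; -1 -2 3)² = 1/252, sgn +1
4πI² = N·(3j₀)²·(3jₘ)² = 1/21
I = +1·√(0.047619/4π) = 0.06155813

Gaunt coefficient, +0.061558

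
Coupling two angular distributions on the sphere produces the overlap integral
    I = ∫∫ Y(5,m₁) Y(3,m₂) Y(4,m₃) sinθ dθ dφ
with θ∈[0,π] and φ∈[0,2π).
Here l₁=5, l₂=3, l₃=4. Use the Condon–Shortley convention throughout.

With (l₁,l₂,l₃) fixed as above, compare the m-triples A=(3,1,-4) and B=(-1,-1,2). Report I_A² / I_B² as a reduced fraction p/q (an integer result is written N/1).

4704/1849

l's match ⇒ only the (l;m) 3-j factors differ between A and B.
A: triangle coeff Δ(5,3,4) = 1/180180; Σ_t [2,2]: t=2:+1/5760 = 1/5760; (3j)²=56/2145 [(5 3 4; 3 1 -4)], sign=+1
B: triangle coeff Δ(5,3,4) = 1/180180; Σ_t [0,2]: t=0:+1/34560 t=1:−1/720 t=2:+1/384 = 43/34560; (3j)²=1849/180180 [(5 3 4; -1 -1 2)], sign=+1
I_A²/I_B² = (56/2145)/(1849/180180) = 4704/1849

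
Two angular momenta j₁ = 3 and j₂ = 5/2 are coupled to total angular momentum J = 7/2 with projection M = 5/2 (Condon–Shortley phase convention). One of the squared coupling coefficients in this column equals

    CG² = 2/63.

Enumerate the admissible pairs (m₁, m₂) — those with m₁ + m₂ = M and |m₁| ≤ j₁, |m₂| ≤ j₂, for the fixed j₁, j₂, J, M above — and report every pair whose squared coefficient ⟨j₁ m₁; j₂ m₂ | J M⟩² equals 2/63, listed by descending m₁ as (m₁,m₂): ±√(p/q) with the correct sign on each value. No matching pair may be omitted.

(2,1/2): −√(2/63)

Admissible pairs with m₁+m₂ = M = 5/2: (0,5/2), (1,3/2), (2,1/2), (3,-1/2)
  (m₁,m₂)=(3,-1/2): CG² = 3/7, CG = +√(3/7)
  (m₁,m₂)=(2,1/2): CG² = 2/63, CG = −√(2/63)   ← matches the target
  (m₁,m₂)=(1,3/2): CG² = 10/63, CG = −√(10/63)
  (m₁,m₂)=(0,5/2): CG² = 8/21, CG = +√(8/21)
Pairs with CG² = 2/63: (2,1/2): −√(2/63)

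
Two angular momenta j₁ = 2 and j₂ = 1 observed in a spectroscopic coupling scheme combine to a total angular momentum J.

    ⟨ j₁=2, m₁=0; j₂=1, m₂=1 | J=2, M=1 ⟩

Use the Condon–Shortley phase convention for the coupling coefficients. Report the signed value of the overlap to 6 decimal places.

−√(1/2) = -0.707107

triangle: 1!*3!*1!/6! = 6/720
(j±m)!: 2!*2!*2!*0!*3!*1! = 48
prefactor² = (2J+1)*Δ*N² = 2
  k=1: −1/(1!*0!*1!*1!*2!*0!) = -1/2
Σ = -1/2  ⇒  CG² = 2*(-1/2)² = 1/2
CG = −√(1/2) = -0.707107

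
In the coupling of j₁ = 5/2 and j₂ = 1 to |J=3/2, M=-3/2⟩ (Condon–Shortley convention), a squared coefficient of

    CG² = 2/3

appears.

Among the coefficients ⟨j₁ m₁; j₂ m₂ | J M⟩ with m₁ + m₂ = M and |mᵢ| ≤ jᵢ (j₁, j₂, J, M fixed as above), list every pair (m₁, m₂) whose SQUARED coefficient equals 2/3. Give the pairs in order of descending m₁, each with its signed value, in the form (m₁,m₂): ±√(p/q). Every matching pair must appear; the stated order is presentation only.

(-5/2,1): +√(2/3)

Admissible pairs with m₁+m₂ = M = -3/2: (-5/2,1), (-3/2,0), (-1/2,-1)
  (m₁,m₂)=(-1/2,-1): CG² = 1/15, CG = +√(1/15)
  (m₁,m₂)=(-3/2,0): CG² = 4/15, CG = −√(4/15)
  (m₁,m₂)=(-5/2,1): CG² = 2/3, CG = +√(2/3)   ← matches the target
Pairs with CG² = 2/3: (-5/2,1): +√(2/3)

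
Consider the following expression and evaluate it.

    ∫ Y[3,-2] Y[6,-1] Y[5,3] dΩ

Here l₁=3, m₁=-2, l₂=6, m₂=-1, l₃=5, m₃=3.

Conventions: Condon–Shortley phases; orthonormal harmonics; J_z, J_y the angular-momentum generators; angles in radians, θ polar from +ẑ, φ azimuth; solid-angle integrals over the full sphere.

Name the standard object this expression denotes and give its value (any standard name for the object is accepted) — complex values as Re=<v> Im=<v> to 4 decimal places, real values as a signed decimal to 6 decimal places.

Gaunt coefficient, +0.166435

This is a Gaunt coefficient — the integral of a triple product of spherical harmonics over the sphere.
Rules hold: Σm=0, L=14 even, 3≤5≤9.
N = 7·13·11 = 1001
Δ = 4!·2!·8!/15! = 1/675675
Racah Σ t=1..3: t=1:−1/8640 t=2:+1/2304 t=3:−1/8640 = 7/34560
⇒ 3j(3 6 5; 0 0 0)² = 7/429, sgn -1
Racah Σ t=3..4: t=3:−1/17280 t=4:+1/120960 = -1/20160
⇒ 3j(3 6 5; -2 -1 3)² = 64/3003, sgn -1
4πI² = N·(3j₀)²·(3jₘ)² = 448/1287
I = +1·√(0.348096/4π) = 0.16643505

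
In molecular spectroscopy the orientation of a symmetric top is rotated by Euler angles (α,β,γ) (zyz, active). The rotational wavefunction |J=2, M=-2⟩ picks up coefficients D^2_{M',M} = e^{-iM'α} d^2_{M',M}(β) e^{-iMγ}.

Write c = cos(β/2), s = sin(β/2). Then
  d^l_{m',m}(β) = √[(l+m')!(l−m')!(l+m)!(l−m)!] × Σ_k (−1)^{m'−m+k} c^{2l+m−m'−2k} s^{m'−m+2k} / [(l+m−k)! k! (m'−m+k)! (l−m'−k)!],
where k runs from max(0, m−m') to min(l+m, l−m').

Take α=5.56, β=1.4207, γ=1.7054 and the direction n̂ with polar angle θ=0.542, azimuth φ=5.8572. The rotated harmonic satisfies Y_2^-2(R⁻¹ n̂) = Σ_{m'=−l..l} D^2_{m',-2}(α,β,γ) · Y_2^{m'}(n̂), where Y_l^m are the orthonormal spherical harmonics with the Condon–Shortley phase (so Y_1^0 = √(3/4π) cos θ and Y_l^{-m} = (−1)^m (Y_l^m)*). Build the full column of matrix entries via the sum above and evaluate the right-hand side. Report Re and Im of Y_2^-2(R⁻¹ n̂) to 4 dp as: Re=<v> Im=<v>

Re=-0.1902 Im=-0.1461

Need the full column D^2_{m',-2} for m'=−2..2 at α=5.5600, β=1.4207, γ=1.7054.
cos(β/2)=0.758134, sin(β/2)=0.652099
d^2_{-2,-2}: single k=0 term ⇒ +0.330357;  D = -0.126707+0.305092i
d^2_{-1,-2}: single k=0 term ⇒ -0.568304;  D = +0.510741-0.249227i
d^2_{0,-2}: single k=0 term ⇒ +0.598680;  D = -0.577116-0.159229i
d^2_{1,-2}: single k=0 term ⇒ -0.420452;  D = +0.229856+0.352060i
d^2_{2,-2}: single k=0 term ⇒ +0.180823;  D = +0.026089-0.178931i
Y_2^{m'}(θ=0.542,φ=5.8572) and Σ D·Y over m':
  (-0.1267+0.3051i)·(+0.0677+0.0774i)  (+0.5107-0.2492i)·(+0.3109+0.1411i)  (-0.5771-0.1592i)·(+0.3790+0.0000i)  (+0.2299+0.3521i)·(-0.3109+0.1411i)  (+0.0261-0.1789i)·(+0.0677-0.0774i)
Y_2^-2(R⁻¹ n̂) = -0.190165-0.146086i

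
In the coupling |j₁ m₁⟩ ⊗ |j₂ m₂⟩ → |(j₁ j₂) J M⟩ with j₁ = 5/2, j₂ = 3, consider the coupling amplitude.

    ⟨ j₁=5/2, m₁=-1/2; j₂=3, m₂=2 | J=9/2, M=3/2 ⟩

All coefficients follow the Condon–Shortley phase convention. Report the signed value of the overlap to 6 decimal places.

−√(169/462) = -0.604815

triangle: 1!*4!*5!/11! = 2880/39916800
(j±m)!: 2!*3!*5!*1!*6!*3! = 6220800
prefactor² = (2J+1)*Δ*N² = 345600/77
  k=0: +1/(0!*1!*3!*5!*1!*0!) = 1/720
  k=1: −1/(1!*0!*2!*4!*2!*1!) = -1/96
Σ = -13/1440  ⇒  CG² = 345600/77*(-13/1440)² = 169/462
CG = −√(169/462) = -0.604815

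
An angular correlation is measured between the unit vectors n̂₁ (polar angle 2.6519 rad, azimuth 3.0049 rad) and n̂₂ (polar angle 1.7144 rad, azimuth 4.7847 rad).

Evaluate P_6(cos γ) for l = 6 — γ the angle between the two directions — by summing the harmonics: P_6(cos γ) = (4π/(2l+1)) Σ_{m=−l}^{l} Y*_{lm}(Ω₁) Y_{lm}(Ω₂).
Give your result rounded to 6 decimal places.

Addition theorem: P_6(cos γ) = (4π/13) Σ_m Y*_{lm}(Ω₁) Y_{lm}(Ω₂), m = −6…6:
  m=-6: (0.003568, -0.003825) × (-0.411941, 0.190856) = (-0.000740, 0.002257)  (running Σ = (-0.000740, 0.002257))
  m=-5: (0.026361, -0.021469) × (-0.080443, -0.212711) = (-0.006687, -0.003880)  (running Σ = (-0.007427, -0.001624))
  m=-4: (0.112865, -0.068698) × (-0.254181, 0.075642) = (-0.023492, 0.025999)  (running Σ = (-0.030919, 0.024375))
  m=-3: (0.305359, -0.132747) × (-0.053972, -0.244879) = (-0.048987, -0.067611)  (running Σ = (-0.079906, -0.043236))
  m=-2: (0.485371, -0.136101) × (-0.203683, 0.029664) = (-0.094824, 0.042120)  (running Σ = (-0.174731, -0.001116))
  m=-1: (0.279649, -0.038466) × (-0.018547, -0.256041) = (-0.015035, -0.070888)  (running Σ = (-0.189766, -0.072004))
  m=0: (-0.328500, -0.000000) × (-0.189416, 0.000000) = (0.062223, 0.000000)  (running Σ = (-0.127543, -0.072004))
  m=1: (-0.279649, -0.038466) × (0.018547, -0.256041) = (-0.015035, 0.070888)  (running Σ = (-0.142578, -0.001116))
  m=2: (0.485371, 0.136101) × (-0.203683, -0.029664) = (-0.094824, -0.042120)  (running Σ = (-0.237403, -0.043236))
  m=3: (-0.305359, -0.132747) × (0.053972, -0.244879) = (-0.048987, 0.067611)  (running Σ = (-0.286390, 0.024375))
  m=4: (0.112865, 0.068698) × (-0.254181, -0.075642) = (-0.023492, -0.025999)  (running Σ = (-0.309882, -0.001624))
  m=5: (-0.026361, -0.021469) × (0.080443, -0.212711) = (-0.006687, 0.003880)  (running Σ = (-0.316569, 0.002257))
  m=6: (0.003568, 0.003825) × (-0.411941, -0.190856) = (-0.000740, -0.002257)  (running Σ = (-0.317309, -0.000000))
Total Σ_m = (-0.317309, -0.000000). Multiply by 0.966644: (-0.306725, -0.000000). P_6(cos γ) = -0.306725

-0.306725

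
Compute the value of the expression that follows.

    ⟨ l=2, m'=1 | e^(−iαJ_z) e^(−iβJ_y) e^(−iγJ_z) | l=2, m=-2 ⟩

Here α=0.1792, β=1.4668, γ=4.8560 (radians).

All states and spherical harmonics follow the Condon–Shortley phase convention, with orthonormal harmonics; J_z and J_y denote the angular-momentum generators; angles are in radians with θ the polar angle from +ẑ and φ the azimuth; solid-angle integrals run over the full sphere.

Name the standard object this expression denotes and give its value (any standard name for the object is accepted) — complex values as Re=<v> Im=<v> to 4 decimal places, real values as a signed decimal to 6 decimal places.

This is a Wigner D-matrix element — the rotation-matrix element ⟨l m'| R(α,β,γ) |l m⟩ in the angular-momentum basis.
Split into d^2_{1,-2}(β=1.4668) × two z-phases.
With c≡cos(β/2)=0.742903 and s≡sin(β/2)=0.669399, N=[6·1·1·24]^{1/2}=12.000000
Admissible k: 0..0 (factorial args all ≥0)
  k=0: (−1)^3·12.0000/(6)·0.7429^1·0.6694^3 = -0.445675
d^2_{1,-2}(1.4668) = -0.445675
D = (+0.983987-0.178242i)·(-0.445675)·(-0.959035-0.283289i) = +0.443077+0.048049i

Wigner D-matrix element, Re=0.4431 Im=0.0480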